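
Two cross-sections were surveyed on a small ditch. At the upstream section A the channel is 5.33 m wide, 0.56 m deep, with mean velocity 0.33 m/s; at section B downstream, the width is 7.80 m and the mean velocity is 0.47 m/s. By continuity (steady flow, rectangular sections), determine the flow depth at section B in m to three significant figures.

0.269 m

Q = A₁V₁ = (5.33×0.56) × 0.33 = 0.9850 m³/s
d₂ = Q/(b₂ V₂) = 0.9850/(7.80×0.47) = 0.2687 m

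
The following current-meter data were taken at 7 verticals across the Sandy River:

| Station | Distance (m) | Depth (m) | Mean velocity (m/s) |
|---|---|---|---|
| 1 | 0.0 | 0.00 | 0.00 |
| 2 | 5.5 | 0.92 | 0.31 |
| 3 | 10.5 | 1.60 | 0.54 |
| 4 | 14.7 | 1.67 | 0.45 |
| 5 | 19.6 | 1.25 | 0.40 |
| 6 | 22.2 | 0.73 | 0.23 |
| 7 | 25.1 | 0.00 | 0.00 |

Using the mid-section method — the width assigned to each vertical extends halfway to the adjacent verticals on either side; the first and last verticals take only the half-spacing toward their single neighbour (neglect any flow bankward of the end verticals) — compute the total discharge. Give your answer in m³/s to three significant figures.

w_2 = (10.5 − 0.0)/2 = 5.25 m; q_2 = 0.31 × 0.92 × 5.25 = 1.497 m³/s
w_3 = (14.7 − 5.5)/2 = 4.6 m; q_3 = 0.54 × 1.60 × 4.6 = 3.974 m³/s
w_4 = (19.6 − 10.5)/2 = 4.55 m; q_4 = 0.45 × 1.67 × 4.55 = 3.419 m³/s
w_5 = (22.2 − 14.7)/2 = 3.75 m; q_5 = 0.40 × 1.25 × 3.75 = 1.875 m³/s
w_6 = (25.1 − 19.6)/2 = 2.75 m; q_6 = 0.23 × 0.73 × 2.75 = 0.4617 m³/s
Stations 1, 7 contribute zero (depth or velocity is 0).
Q = Σ qᵢ = 11.23 m³/s

11.2 m³/s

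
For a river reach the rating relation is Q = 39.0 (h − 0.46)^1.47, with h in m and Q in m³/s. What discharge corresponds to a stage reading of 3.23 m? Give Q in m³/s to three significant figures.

Q = 39.0 × (3.23 − 0.46)^1.47 = 39.0 × 2.77^1.47 = 174.4 m³/s

174 m³/s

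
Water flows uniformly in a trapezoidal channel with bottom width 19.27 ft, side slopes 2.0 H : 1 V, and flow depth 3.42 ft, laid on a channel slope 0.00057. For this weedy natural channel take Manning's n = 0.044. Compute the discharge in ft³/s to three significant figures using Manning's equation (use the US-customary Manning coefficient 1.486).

136 ft³/s

A = (b + z·y)·y = (19.27 + 2.0×3.42)×3.42 = 89.30 ft²
P = b + 2y√(1+z²) = 19.27 + 2×3.42×√(1+2.0²) = 34.56 ft
R = A/P = 89.30/34.56 = 2.583 ft
Q = (1.486/n)·A·R^(2/3)·S^(1/2) = (1.486/0.044) × 89.30 × 2.583^(2/3) × 0.00057^(1/2) = 135.6 ft³/s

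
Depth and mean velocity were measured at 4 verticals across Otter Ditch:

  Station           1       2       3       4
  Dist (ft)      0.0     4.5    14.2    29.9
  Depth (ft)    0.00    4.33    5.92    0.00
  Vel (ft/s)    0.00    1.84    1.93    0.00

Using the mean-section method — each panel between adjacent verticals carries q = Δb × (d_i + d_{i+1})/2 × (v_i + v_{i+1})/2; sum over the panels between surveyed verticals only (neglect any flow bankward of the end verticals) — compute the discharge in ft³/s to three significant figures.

148 ft³/s

Panel 1-2: Δb = 4.5 ft, d̄ = (0.00+4.33)/2 = 2.165, v̄ = (0.00+1.84)/2 = 0.92 → q = 4.5×2.165×0.92 = 8.963 ft³/s
Panel 2-3: Δb = 9.7 ft, d̄ = (4.33+5.92)/2 = 5.125, v̄ = (1.84+1.93)/2 = 1.885 → q = 9.7×5.125×1.885 = 93.71 ft³/s
Panel 3-4: Δb = 15.7 ft, d̄ = (5.92+0.00)/2 = 2.96, v̄ = (1.93+0.00)/2 = 0.965 → q = 15.7×2.96×0.965 = 44.85 ft³/s
Q = Σ q = 147.5 ft³/s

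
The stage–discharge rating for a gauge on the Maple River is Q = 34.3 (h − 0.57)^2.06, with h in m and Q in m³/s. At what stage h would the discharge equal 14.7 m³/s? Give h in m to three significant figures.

1.23 m

h − h₀ = (Q/C)^(1/b) = (14.7/34.3)^(1/2.06) = 0.6628 m
h = 0.57 + 0.6628 = 1.233 m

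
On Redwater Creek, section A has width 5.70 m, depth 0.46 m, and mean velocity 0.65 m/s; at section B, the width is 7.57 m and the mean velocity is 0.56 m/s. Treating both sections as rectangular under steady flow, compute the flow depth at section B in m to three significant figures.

Q = A₁V₁ = (5.70×0.46) × 0.65 = 1.704 m³/s
d₂ = Q/(b₂ V₂) = 1.704/(7.57×0.56) = 0.4020 m

0.402 m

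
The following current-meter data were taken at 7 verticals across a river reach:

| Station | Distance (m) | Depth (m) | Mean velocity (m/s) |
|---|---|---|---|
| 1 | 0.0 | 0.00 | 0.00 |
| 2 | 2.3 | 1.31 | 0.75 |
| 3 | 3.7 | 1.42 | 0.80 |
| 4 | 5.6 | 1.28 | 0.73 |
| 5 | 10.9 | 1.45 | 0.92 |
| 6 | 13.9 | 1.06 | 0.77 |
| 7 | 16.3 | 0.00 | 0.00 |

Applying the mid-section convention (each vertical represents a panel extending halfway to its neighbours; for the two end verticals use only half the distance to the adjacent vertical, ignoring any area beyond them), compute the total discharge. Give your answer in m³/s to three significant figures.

w_2 = (3.7 − 0.0)/2 = 1.85 m; q_2 = 0.75 × 1.31 × 1.85 = 1.818 m³/s
w_3 = (5.6 − 2.3)/2 = 1.65 m; q_3 = 0.80 × 1.42 × 1.65 = 1.874 m³/s
w_4 = (10.9 − 3.7)/2 = 3.6 m; q_4 = 0.73 × 1.28 × 3.6 = 3.364 m³/s
w_5 = (13.9 − 5.6)/2 = 4.15 m; q_5 = 0.92 × 1.45 × 4.15 = 5.536 m³/s
w_6 = (16.3 − 10.9)/2 = 2.7 m; q_6 = 0.77 × 1.06 × 2.7 = 2.204 m³/s
Stations 1, 7 contribute zero (depth or velocity is 0).
Q = Σ qᵢ = 14.80 m³/s

14.8 m³/s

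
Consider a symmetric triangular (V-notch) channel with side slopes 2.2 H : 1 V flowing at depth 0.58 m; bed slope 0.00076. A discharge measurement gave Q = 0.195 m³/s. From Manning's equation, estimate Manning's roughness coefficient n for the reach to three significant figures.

0.0431

A = z·y² = 2.2×0.58² = 0.7401 m²
P = 2y√(1+z²) = 2×0.58×√(1+2.2²) = 2.803 m
R = A/P = 0.7401/2.803 = 0.2640 m
n = (1/Q)·A·R^(2/3)·S^(1/2) = (1/0.195) × 0.7401 × 0.4115 × 0.02757 = 0.04306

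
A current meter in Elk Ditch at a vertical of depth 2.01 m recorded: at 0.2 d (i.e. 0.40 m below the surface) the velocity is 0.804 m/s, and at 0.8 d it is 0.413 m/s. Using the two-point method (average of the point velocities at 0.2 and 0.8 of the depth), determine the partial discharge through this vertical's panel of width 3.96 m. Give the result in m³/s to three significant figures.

4.84 m³/s

v̄ = (0.804 + 0.413) / 2 = 0.6085 m/s
q = v̄ × d × w = 0.6085 × 2.01 × 3.96 = 4.843 m³/s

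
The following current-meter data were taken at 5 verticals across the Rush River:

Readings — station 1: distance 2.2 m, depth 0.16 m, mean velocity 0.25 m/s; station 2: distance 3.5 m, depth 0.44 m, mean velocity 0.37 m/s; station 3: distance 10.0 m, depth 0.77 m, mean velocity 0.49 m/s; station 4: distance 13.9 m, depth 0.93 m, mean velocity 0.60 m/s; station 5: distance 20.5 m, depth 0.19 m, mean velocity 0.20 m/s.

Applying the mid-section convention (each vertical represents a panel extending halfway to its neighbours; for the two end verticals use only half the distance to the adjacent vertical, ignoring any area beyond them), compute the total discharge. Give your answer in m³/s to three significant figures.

w_1 = (3.5 − 2.2)/2 = 0.65 m; q_1 = 0.25 × 0.16 × 0.65 = 0.02600 m³/s
w_2 = (10.0 − 2.2)/2 = 3.9 m; q_2 = 0.37 × 0.44 × 3.9 = 0.6349 m³/s
w_3 = (13.9 − 3.5)/2 = 5.2 m; q_3 = 0.49 × 0.77 × 5.2 = 1.962 m³/s
w_4 = (20.5 − 10.0)/2 = 5.25 m; q_4 = 0.60 × 0.93 × 5.25 = 2.930 m³/s
w_5 = (20.5 − 13.9)/2 = 3.3 m; q_5 = 0.20 × 0.19 × 3.3 = 0.1254 m³/s
Q = Σ qᵢ = 5.678 m³/s

5.68 m³/s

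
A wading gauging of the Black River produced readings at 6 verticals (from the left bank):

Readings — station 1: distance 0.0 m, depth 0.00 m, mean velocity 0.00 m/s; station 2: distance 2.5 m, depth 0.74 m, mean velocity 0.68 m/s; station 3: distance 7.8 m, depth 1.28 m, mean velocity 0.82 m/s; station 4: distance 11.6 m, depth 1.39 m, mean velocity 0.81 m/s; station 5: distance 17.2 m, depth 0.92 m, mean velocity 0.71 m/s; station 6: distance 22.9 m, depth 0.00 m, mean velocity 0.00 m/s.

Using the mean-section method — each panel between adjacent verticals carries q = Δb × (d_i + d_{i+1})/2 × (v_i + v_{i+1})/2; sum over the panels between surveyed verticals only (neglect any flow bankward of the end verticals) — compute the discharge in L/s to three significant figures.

Panel 1-2: Δb = 2.5 m, d̄ = (0.00+0.74)/2 = 0.37, v̄ = (0.00+0.68)/2 = 0.34 → q = 2.5×0.37×0.34 = 0.3145 m³/s
Panel 2-3: Δb = 5.3 m, d̄ = (0.74+1.28)/2 = 1.01, v̄ = (0.68+0.82)/2 = 0.75 → q = 5.3×1.01×0.75 = 4.015 m³/s
Panel 3-4: Δb = 3.8 m, d̄ = (1.28+1.39)/2 = 1.335, v̄ = (0.82+0.81)/2 = 0.815 → q = 3.8×1.335×0.815 = 4.134 m³/s
Panel 4-5: Δb = 5.6 m, d̄ = (1.39+0.92)/2 = 1.155, v̄ = (0.81+0.71)/2 = 0.76 → q = 5.6×1.155×0.76 = 4.916 m³/s
Panel 5-6: Δb = 5.7 m, d̄ = (0.92+0.00)/2 = 0.46, v̄ = (0.71+0.00)/2 = 0.355 → q = 5.7×0.46×0.355 = 0.9308 m³/s
Q = Σ q = 14.31 m³/s
= 14.31 × 1000 = 14310 L/s

14300 L/s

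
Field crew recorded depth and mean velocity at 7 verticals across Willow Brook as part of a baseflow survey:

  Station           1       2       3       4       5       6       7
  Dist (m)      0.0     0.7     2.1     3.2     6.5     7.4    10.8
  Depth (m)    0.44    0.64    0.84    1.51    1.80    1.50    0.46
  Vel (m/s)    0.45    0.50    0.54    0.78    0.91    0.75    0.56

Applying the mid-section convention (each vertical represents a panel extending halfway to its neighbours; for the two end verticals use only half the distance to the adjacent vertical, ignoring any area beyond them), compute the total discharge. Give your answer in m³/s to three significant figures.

9.86 m³/s

w_1 = (0.7 − 0.0)/2 = 0.35 m; q_1 = 0.45 × 0.44 × 0.35 = 0.06930 m³/s
w_2 = (2.1 − 0.0)/2 = 1.05 m; q_2 = 0.50 × 0.64 × 1.05 = 0.3360 m³/s
w_3 = (3.2 − 0.7)/2 = 1.25 m; q_3 = 0.54 × 0.84 × 1.25 = 0.5670 m³/s
w_4 = (6.5 − 2.1)/2 = 2.2 m; q_4 = 0.78 × 1.51 × 2.2 = 2.591 m³/s
w_5 = (7.4 − 3.2)/2 = 2.1 m; q_5 = 0.91 × 1.80 × 2.1 = 3.440 m³/s
w_6 = (10.8 − 6.5)/2 = 2.15 m; q_6 = 0.75 × 1.50 × 2.15 = 2.419 m³/s
w_7 = (10.8 − 7.4)/2 = 1.7 m; q_7 = 0.56 × 0.46 × 1.7 = 0.4379 m³/s
Q = Σ qᵢ = 9.860 m³/s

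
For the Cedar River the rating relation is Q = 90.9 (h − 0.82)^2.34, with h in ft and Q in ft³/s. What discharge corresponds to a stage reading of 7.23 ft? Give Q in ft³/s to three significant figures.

Q = 90.9 × (7.23 − 0.82)^2.34 = 90.9 × 6.41^2.34 = 7024 ft³/s

7020 ft³/s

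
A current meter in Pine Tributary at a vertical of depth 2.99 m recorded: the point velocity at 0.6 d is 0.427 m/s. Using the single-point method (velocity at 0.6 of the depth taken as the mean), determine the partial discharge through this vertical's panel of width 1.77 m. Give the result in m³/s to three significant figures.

2.26 m³/s

v̄ = v₀.₆ = 0.427 m/s
q = v̄ × d × w = 0.4270 × 2.99 × 1.77 = 2.260 m³/s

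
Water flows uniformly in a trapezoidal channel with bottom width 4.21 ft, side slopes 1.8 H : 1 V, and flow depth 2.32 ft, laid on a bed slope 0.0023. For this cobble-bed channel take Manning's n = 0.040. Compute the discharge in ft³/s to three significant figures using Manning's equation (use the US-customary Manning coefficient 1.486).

43.7 ft³/s

A = (b + z·y)·y = (4.21 + 1.8×2.32)×2.32 = 19.46 ft²
P = b + 2y√(1+z²) = 4.21 + 2×2.32×√(1+1.8²) = 13.76 ft
R = A/P = 19.46/13.76 = 1.413 ft
Q = (1.486/n)·A·R^(2/3)·S^(1/2) = (1.486/0.040) × 19.46 × 1.413^(2/3) × 0.0023^(1/2) = 43.66 ft³/s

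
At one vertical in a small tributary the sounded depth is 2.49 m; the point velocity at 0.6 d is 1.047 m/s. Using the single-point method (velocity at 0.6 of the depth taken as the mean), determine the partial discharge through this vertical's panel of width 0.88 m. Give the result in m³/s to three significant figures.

v̄ = v₀.₆ = 1.047 m/s
q = v̄ × d × w = 1.047 × 2.49 × 0.88 = 2.294 m³/s

2.29 m³/s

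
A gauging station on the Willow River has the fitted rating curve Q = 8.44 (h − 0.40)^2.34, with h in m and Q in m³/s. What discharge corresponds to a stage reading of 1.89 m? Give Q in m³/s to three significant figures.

21.5 m³/s

Q = 8.44 × (1.89 − 0.40)^2.34 = 8.44 × 1.49^2.34 = 21.46 m³/s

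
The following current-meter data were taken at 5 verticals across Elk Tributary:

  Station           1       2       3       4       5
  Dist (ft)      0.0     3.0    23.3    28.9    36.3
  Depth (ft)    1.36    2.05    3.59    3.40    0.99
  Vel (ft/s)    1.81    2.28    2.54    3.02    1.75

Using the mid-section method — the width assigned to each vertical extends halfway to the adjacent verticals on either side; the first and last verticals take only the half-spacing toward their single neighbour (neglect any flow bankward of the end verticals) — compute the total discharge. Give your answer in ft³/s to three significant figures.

249 ft³/s

w_1 = (3.0 − 0.0)/2 = 1.5 ft; q_1 = 1.81 × 1.36 × 1.5 = 3.692 ft³/s
w_2 = (23.3 − 0.0)/2 = 11.65 ft; q_2 = 2.28 × 2.05 × 11.65 = 54.45 ft³/s
w_3 = (28.9 − 3.0)/2 = 12.95 ft; q_3 = 2.54 × 3.59 × 12.95 = 118.1 ft³/s
w_4 = (36.3 − 23.3)/2 = 6.5 ft; q_4 = 3.02 × 3.40 × 6.5 = 66.74 ft³/s
w_5 = (36.3 − 28.9)/2 = 3.7 ft; q_5 = 1.75 × 0.99 × 3.7 = 6.410 ft³/s
Q = Σ qᵢ = 249.4 ft³/s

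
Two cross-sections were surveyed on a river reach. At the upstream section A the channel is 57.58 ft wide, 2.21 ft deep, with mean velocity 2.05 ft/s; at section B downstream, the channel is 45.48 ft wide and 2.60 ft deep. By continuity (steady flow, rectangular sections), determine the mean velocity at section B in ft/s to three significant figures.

Q = A₁V₁ = (57.58×2.21) × 2.05 = 260.9 ft³/s
A₂ = 45.48 × 2.60 = 118.2 ft²
V₂ = Q/A₂ = 260.9/118.2 = 2.206 ft/s

2.21 ft/s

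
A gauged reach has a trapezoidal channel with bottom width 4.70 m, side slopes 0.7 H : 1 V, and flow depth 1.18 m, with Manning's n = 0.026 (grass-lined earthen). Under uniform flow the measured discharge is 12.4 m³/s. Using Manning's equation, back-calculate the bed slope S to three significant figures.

0.00299

A = (b + z·y)·y = (4.70 + 0.7×1.18)×1.18 = 6.521 m²
P = b + 2y√(1+z²) = 4.70 + 2×1.18×√(1+0.7²) = 7.581 m
R = A/P = 6.521/7.581 = 0.8602 m
S = (Q·n / (1·A·R^(2/3)))² = (12.4×0.026 / (1×6.521×0.9045))² = 0.002988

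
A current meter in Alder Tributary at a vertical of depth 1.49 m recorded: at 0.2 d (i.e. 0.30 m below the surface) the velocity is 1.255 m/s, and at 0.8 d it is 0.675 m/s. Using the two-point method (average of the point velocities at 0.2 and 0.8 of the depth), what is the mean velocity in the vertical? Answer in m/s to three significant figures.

0.965 m/s

v̄ = (1.255 + 0.675) / 2 = 0.9650 m/s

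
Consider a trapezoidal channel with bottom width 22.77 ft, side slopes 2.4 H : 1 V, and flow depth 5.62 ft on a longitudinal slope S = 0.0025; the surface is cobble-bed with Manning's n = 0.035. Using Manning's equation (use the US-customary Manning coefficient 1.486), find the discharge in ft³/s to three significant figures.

1080 ft³/s

A = (b + z·y)·y = (22.77 + 2.4×5.62)×5.62 = 203.8 ft²
P = b + 2y√(1+z²) = 22.77 + 2×5.62×√(1+2.4²) = 51.99 ft
R = A/P = 203.8/51.99 = 3.919 ft
Q = (1.486/n)·A·R^(2/3)·S^(1/2) = (1.486/0.035) × 203.8 × 3.919^(2/3) × 0.0025^(1/2) = 1075 ft³/s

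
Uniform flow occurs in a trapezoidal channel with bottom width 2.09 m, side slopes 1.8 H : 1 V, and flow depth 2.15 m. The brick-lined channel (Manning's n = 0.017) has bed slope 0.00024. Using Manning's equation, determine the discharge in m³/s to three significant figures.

A = (b + z·y)·y = (2.09 + 1.8×2.15)×2.15 = 12.81 m²
P = b + 2y√(1+z²) = 2.09 + 2×2.15×√(1+1.8²) = 10.94 m
R = A/P = 12.81/10.94 = 1.171 m
Q = (1/n)·A·R^(2/3)·S^(1/2) = (1/0.017) × 12.81 × 1.171^(2/3) × 0.00024^(1/2) = 12.97 m³/s

13.0 m³/s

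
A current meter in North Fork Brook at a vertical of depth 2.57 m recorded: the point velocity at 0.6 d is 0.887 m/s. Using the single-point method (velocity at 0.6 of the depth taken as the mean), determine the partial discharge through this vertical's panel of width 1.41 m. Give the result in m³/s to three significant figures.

v̄ = v₀.₆ = 0.887 m/s
q = v̄ × d × w = 0.8870 × 2.57 × 1.41 = 3.214 m³/s

3.21 m³/s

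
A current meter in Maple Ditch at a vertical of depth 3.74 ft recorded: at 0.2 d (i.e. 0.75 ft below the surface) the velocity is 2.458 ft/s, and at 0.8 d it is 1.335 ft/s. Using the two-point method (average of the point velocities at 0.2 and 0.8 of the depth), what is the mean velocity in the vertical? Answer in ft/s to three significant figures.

v̄ = (2.458 + 1.335) / 2 = 1.897 ft/s

1.90 ft/s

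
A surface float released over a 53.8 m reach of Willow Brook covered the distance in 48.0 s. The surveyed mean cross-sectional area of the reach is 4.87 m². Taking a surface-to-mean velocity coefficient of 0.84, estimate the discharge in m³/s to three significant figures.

4.59 m³/s

v_surface = L / t̄ = 53.8 / 48 = 1.121 m/s
v_mean = 0.84 × 1.121 = 0.9415 m/s
Q = A × v_mean = 4.87 × 0.9415 = 4.585 m³/s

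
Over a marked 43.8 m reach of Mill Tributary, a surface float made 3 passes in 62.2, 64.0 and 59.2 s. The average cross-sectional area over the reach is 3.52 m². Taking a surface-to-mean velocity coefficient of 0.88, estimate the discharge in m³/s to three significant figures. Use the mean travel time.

t̄ = (62.2 + 64.0 + 59.2) / 3 = 61.8 s
v_surface = L / t̄ = 43.8 / 61.8 = 0.7087 m/s
v_mean = 0.88 × 0.7087 = 0.6237 m/s
Q = A × v_mean = 3.52 × 0.6237 = 2.195 m³/s

2.20 m³/s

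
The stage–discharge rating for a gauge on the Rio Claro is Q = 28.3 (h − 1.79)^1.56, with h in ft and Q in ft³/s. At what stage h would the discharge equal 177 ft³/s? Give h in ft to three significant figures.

h − h₀ = (Q/C)^(1/b) = (177/28.3)^(1/1.56) = 3.239 ft
h = 1.79 + 3.239 = 5.029 ft

5.03 ft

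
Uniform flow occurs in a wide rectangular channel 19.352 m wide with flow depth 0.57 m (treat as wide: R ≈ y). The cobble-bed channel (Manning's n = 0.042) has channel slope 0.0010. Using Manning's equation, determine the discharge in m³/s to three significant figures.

A = b·y = 19.352 × 0.57 = 11.03 m²
Wide channel: R ≈ y = 0.57 m
Q = (1/n)·A·R^(2/3)·S^(1/2) = (1/0.042) × 11.03 × 0.5700^(2/3) × 0.0010^(1/2) = 5.710 m³/s

5.71 m³/s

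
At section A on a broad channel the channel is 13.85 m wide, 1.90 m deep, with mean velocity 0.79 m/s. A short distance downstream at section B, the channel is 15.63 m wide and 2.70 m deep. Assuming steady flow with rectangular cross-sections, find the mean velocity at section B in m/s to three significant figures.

Q = A₁V₁ = (13.85×1.90) × 0.79 = 20.79 m³/s
A₂ = 15.63 × 2.70 = 42.20 m²
V₂ = Q/A₂ = 20.79/42.20 = 0.4926 m/s

0.493 m/s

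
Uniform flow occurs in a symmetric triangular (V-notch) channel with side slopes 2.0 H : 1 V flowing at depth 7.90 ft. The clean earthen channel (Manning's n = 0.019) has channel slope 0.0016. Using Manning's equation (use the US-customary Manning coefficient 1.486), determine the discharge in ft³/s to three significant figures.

906 ft³/s

A = z·y² = 2.0×7.90² = 124.8 ft²
P = 2y√(1+z²) = 2×7.90×√(1+2.0²) = 35.33 ft
R = A/P = 124.8/35.33 = 3.533 ft
Q = (1.486/n)·A·R^(2/3)·S^(1/2) = (1.486/0.019) × 124.8 × 3.533^(2/3) × 0.0016^(1/2) = 905.8 ft³/s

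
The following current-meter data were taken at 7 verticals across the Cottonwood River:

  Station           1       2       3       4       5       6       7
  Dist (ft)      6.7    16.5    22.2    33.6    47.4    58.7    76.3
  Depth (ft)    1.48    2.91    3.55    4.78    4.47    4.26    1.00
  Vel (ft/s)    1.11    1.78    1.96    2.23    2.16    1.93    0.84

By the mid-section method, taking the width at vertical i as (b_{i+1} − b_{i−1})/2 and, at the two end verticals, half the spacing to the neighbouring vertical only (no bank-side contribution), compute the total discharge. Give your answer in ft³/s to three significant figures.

w_1 = (16.5 − 6.7)/2 = 4.9 ft; q_1 = 1.11 × 1.48 × 4.9 = 8.050 ft³/s
w_2 = (22.2 − 6.7)/2 = 7.75 ft; q_2 = 1.78 × 2.91 × 7.75 = 40.14 ft³/s
w_3 = (33.6 − 16.5)/2 = 8.55 ft; q_3 = 1.96 × 3.55 × 8.55 = 59.49 ft³/s
w_4 = (47.4 − 22.2)/2 = 12.6 ft; q_4 = 2.23 × 4.78 × 12.6 = 134.3 ft³/s
w_5 = (58.7 − 33.6)/2 = 12.55 ft; q_5 = 2.16 × 4.47 × 12.55 = 121.2 ft³/s
w_6 = (76.3 − 47.4)/2 = 14.45 ft; q_6 = 1.93 × 4.26 × 14.45 = 118.8 ft³/s
w_7 = (76.3 − 58.7)/2 = 8.8 ft; q_7 = 0.84 × 1.00 × 8.8 = 7.392 ft³/s
Q = Σ qᵢ = 489.4 ft³/s

489 ft³/s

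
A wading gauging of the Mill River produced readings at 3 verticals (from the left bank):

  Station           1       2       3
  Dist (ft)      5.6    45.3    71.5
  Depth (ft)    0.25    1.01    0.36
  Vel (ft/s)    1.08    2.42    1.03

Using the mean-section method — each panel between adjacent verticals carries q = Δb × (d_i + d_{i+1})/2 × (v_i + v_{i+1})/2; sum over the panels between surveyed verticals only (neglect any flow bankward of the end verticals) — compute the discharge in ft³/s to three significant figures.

74.7 ft³/s

Panel 1-2: Δb = 39.7 ft, d̄ = (0.25+1.01)/2 = 0.63, v̄ = (1.08+2.42)/2 = 1.75 → q = 39.7×0.63×1.75 = 43.77 ft³/s
Panel 2-3: Δb = 26.2 ft, d̄ = (1.01+0.36)/2 = 0.685, v̄ = (2.42+1.03)/2 = 1.725 → q = 26.2×0.685×1.725 = 30.96 ft³/s
Q = Σ q = 74.73 ft³/s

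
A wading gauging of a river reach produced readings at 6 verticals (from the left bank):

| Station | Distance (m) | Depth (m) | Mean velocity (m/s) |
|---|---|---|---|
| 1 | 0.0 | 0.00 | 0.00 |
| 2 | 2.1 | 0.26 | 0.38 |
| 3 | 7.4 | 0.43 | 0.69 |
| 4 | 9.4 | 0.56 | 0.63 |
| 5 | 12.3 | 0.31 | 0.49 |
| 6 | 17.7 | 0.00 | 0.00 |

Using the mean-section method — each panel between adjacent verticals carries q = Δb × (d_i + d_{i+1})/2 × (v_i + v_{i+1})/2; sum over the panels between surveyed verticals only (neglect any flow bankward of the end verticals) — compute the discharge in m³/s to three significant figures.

Panel 1-2: Δb = 2.1 m, d̄ = (0.00+0.26)/2 = 0.13, v̄ = (0.00+0.38)/2 = 0.19 → q = 2.1×0.13×0.19 = 0.05187 m³/s
Panel 2-3: Δb = 5.3 m, d̄ = (0.26+0.43)/2 = 0.345, v̄ = (0.38+0.69)/2 = 0.535 → q = 5.3×0.345×0.535 = 0.9782 m³/s
Panel 3-4: Δb = 2 m, d̄ = (0.43+0.56)/2 = 0.495, v̄ = (0.69+0.63)/2 = 0.66 → q = 2×0.495×0.66 = 0.6534 m³/s
Panel 4-5: Δb = 2.9 m, d̄ = (0.56+0.31)/2 = 0.435, v̄ = (0.63+0.49)/2 = 0.56 → q = 2.9×0.435×0.56 = 0.7064 m³/s
Panel 5-6: Δb = 5.4 m, d̄ = (0.31+0.00)/2 = 0.155, v̄ = (0.49+0.00)/2 = 0.245 → q = 5.4×0.155×0.245 = 0.2051 m³/s
Q = Σ q = 2.595 m³/s

2.60 m³/s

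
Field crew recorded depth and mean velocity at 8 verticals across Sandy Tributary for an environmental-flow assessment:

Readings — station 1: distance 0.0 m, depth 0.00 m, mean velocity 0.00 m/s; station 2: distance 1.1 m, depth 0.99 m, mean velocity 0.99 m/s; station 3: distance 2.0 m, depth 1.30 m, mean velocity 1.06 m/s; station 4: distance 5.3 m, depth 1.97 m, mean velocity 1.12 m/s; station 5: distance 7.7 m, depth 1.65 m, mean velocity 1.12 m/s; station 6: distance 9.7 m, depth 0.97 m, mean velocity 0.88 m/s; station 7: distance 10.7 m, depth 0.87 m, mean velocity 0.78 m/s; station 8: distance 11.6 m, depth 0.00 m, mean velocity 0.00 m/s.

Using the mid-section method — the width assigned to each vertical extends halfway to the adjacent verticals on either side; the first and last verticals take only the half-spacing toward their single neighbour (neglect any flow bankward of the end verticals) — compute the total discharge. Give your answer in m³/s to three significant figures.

w_2 = (2.0 − 0.0)/2 = 1 m; q_2 = 0.99 × 0.99 × 1 = 0.9801 m³/s
w_3 = (5.3 − 1.1)/2 = 2.1 m; q_3 = 1.06 × 1.30 × 2.1 = 2.894 m³/s
w_4 = (7.7 − 2.0)/2 = 2.85 m; q_4 = 1.12 × 1.97 × 2.85 = 6.288 m³/s
w_5 = (9.7 − 5.3)/2 = 2.2 m; q_5 = 1.12 × 1.65 × 2.2 = 4.066 m³/s
w_6 = (10.7 − 7.7)/2 = 1.5 m; q_6 = 0.88 × 0.97 × 1.5 = 1.280 m³/s
w_7 = (11.6 − 9.7)/2 = 0.95 m; q_7 = 0.78 × 0.87 × 0.95 = 0.6447 m³/s
Stations 1, 8 contribute zero (depth or velocity is 0).
Q = Σ qᵢ = 16.15 m³/s

16.2 m³/s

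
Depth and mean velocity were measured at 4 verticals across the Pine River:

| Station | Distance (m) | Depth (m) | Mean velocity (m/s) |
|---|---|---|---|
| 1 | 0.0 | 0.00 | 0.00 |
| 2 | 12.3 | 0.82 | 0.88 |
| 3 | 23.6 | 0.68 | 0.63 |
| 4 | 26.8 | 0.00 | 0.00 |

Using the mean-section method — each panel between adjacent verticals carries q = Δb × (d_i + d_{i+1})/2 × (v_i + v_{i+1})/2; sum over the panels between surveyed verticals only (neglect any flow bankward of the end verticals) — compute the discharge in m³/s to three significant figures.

Panel 1-2: Δb = 12.3 m, d̄ = (0.00+0.82)/2 = 0.41, v̄ = (0.00+0.88)/2 = 0.44 → q = 12.3×0.41×0.44 = 2.219 m³/s
Panel 2-3: Δb = 11.3 m, d̄ = (0.82+0.68)/2 = 0.75, v̄ = (0.88+0.63)/2 = 0.755 → q = 11.3×0.75×0.755 = 6.399 m³/s
Panel 3-4: Δb = 3.2 m, d̄ = (0.68+0.00)/2 = 0.34, v̄ = (0.63+0.00)/2 = 0.315 → q = 3.2×0.34×0.315 = 0.3427 m³/s
Q = Σ q = 8.960 m³/s

8.96 m³/s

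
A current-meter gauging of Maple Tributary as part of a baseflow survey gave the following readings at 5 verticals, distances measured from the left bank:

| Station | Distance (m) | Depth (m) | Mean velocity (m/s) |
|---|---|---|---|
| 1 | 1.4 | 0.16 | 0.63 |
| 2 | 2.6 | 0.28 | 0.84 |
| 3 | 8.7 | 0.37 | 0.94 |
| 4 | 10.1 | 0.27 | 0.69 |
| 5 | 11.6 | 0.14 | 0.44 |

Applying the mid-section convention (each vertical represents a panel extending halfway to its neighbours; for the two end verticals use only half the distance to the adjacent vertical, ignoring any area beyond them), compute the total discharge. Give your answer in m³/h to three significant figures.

w_1 = (2.6 − 1.4)/2 = 0.6 m; q_1 = 0.63 × 0.16 × 0.6 = 0.06048 m³/s
w_2 = (8.7 − 1.4)/2 = 3.65 m; q_2 = 0.84 × 0.28 × 3.65 = 0.8585 m³/s
w_3 = (10.1 − 2.6)/2 = 3.75 m; q_3 = 0.94 × 0.37 × 3.75 = 1.304 m³/s
w_4 = (11.6 − 8.7)/2 = 1.45 m; q_4 = 0.69 × 0.27 × 1.45 = 0.2701 m³/s
w_5 = (11.6 − 10.1)/2 = 0.75 m; q_5 = 0.44 × 0.14 × 0.75 = 0.04620 m³/s
Q = Σ qᵢ = 2.540 m³/s
= 2.540 × 3600 = 9142 m³/h

9140 m³/h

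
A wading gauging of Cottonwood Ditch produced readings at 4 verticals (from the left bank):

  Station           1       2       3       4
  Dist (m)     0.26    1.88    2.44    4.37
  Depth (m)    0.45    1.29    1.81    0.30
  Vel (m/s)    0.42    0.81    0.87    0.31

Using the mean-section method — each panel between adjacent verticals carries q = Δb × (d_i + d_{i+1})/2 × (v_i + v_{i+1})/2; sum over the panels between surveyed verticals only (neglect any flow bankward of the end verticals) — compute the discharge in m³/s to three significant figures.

2.80 m³/s

Panel 1-2: Δb = 1.62 m, d̄ = (0.45+1.29)/2 = 0.87, v̄ = (0.42+0.81)/2 = 0.615 → q = 1.62×0.87×0.615 = 0.8668 m³/s
Panel 2-3: Δb = 0.56 m, d̄ = (1.29+1.81)/2 = 1.55, v̄ = (0.81+0.87)/2 = 0.84 → q = 0.56×1.55×0.84 = 0.7291 m³/s
Panel 3-4: Δb = 1.93 m, d̄ = (1.81+0.30)/2 = 1.055, v̄ = (0.87+0.31)/2 = 0.59 → q = 1.93×1.055×0.59 = 1.201 m³/s
Q = Σ q = 2.797 m³/s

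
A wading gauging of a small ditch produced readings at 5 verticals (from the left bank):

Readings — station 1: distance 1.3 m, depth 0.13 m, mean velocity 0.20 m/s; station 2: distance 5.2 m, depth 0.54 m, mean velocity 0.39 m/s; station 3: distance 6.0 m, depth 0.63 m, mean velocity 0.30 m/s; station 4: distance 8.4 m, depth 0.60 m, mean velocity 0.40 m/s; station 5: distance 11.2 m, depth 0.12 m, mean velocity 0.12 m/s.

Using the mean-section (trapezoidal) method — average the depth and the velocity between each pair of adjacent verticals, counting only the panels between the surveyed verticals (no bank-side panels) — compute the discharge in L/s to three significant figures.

Panel 1-2: Δb = 3.9 m, d̄ = (0.13+0.54)/2 = 0.335, v̄ = (0.20+0.39)/2 = 0.295 → q = 3.9×0.335×0.295 = 0.3854 m³/s
Panel 2-3: Δb = 0.8 m, d̄ = (0.54+0.63)/2 = 0.585, v̄ = (0.39+0.30)/2 = 0.345 → q = 0.8×0.585×0.345 = 0.1615 m³/s
Panel 3-4: Δb = 2.4 m, d̄ = (0.63+0.60)/2 = 0.615, v̄ = (0.30+0.40)/2 = 0.35 → q = 2.4×0.615×0.35 = 0.5166 m³/s
Panel 4-5: Δb = 2.8 m, d̄ = (0.60+0.12)/2 = 0.36, v̄ = (0.40+0.12)/2 = 0.26 → q = 2.8×0.36×0.26 = 0.2621 m³/s
Q = Σ q = 1.326 m³/s
= 1.326 × 1000 = 1326 L/s

1330 L/s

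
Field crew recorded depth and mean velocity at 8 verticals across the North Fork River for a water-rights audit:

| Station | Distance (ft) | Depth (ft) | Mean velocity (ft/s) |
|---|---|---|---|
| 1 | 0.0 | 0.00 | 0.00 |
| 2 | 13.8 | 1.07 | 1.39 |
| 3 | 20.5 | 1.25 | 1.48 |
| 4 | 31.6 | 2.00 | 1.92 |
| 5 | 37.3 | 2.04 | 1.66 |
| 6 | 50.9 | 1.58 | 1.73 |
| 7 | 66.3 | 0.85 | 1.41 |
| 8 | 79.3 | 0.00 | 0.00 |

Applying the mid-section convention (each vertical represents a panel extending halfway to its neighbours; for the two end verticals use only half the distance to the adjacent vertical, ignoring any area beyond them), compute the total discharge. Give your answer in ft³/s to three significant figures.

153 ft³/s

w_2 = (20.5 − 0.0)/2 = 10.25 ft; q_2 = 1.39 × 1.07 × 10.25 = 15.24 ft³/s
w_3 = (31.6 − 13.8)/2 = 8.9 ft; q_3 = 1.48 × 1.25 × 8.9 = 16.47 ft³/s
w_4 = (37.3 − 20.5)/2 = 8.4 ft; q_4 = 1.92 × 2.00 × 8.4 = 32.26 ft³/s
w_5 = (50.9 − 31.6)/2 = 9.65 ft; q_5 = 1.66 × 2.04 × 9.65 = 32.68 ft³/s
w_6 = (66.3 − 37.3)/2 = 14.5 ft; q_6 = 1.73 × 1.58 × 14.5 = 39.63 ft³/s
w_7 = (79.3 − 50.9)/2 = 14.2 ft; q_7 = 1.41 × 0.85 × 14.2 = 17.02 ft³/s
Stations 1, 8 contribute zero (depth or velocity is 0).
Q = Σ qᵢ = 153.3 ft³/s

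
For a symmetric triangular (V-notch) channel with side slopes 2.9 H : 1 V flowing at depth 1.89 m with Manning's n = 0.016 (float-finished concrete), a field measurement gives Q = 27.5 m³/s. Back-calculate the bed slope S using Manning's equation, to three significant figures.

0.00210

A = z·y² = 2.9×1.89² = 10.36 m²
P = 2y√(1+z²) = 2×1.89×√(1+2.9²) = 11.60 m
R = A/P = 10.36/11.60 = 0.8934 m
S = (Q·n / (1·A·R^(2/3)))² = (27.5×0.016 / (1×10.36×0.9276))² = 0.002097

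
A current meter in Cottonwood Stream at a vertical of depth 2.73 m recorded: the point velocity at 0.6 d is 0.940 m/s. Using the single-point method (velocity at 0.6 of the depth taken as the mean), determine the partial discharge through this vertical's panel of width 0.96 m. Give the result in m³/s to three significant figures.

2.46 m³/s

v̄ = v₀.₆ = 0.940 m/s
q = v̄ × d × w = 0.9400 × 2.73 × 0.96 = 2.464 m³/s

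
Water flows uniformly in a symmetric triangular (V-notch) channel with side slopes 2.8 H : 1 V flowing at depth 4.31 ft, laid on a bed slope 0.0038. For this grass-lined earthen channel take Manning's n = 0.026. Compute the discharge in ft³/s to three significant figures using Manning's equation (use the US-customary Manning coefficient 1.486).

294 ft³/s

A = z·y² = 2.8×4.31² = 52.01 ft²
P = 2y√(1+z²) = 2×4.31×√(1+2.8²) = 25.63 ft
R = A/P = 52.01/25.63 = 2.029 ft
Q = (1.486/n)·A·R^(2/3)·S^(1/2) = (1.486/0.026) × 52.01 × 2.029^(2/3) × 0.0038^(1/2) = 293.7 ft³/s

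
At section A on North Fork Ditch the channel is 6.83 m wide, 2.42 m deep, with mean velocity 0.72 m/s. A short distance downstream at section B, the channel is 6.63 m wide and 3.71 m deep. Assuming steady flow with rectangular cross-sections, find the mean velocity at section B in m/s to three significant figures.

Q = A₁V₁ = (6.83×2.42) × 0.72 = 11.90 m³/s
A₂ = 6.63 × 3.71 = 24.60 m²
V₂ = Q/A₂ = 11.90/24.60 = 0.4838 m/s

0.484 m/s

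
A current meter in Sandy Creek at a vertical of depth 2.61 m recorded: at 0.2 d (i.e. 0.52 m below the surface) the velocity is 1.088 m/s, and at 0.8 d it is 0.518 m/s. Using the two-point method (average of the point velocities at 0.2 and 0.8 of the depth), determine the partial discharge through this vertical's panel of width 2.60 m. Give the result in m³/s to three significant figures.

5.45 m³/s

v̄ = (1.088 + 0.518) / 2 = 0.8030 m/s
q = v̄ × d × w = 0.8030 × 2.61 × 2.60 = 5.449 m³/s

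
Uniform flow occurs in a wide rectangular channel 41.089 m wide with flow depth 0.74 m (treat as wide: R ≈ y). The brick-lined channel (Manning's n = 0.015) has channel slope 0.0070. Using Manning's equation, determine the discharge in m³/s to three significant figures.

139 m³/s

A = b·y = 41.089 × 0.74 = 30.41 m²
Wide channel: R ≈ y = 0.74 m
Q = (1/n)·A·R^(2/3)·S^(1/2) = (1/0.015) × 30.41 × 0.7400^(2/3) × 0.0070^(1/2) = 138.8 m³/s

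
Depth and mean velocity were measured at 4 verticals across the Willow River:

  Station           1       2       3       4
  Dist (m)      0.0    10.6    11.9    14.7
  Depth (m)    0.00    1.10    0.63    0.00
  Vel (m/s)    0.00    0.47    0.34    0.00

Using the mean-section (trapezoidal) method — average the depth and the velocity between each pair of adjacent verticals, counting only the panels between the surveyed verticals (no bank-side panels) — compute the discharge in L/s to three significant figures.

Panel 1-2: Δb = 10.6 m, d̄ = (0.00+1.10)/2 = 0.55, v̄ = (0.00+0.47)/2 = 0.235 → q = 10.6×0.55×0.235 = 1.370 m³/s
Panel 2-3: Δb = 1.3 m, d̄ = (1.10+0.63)/2 = 0.865, v̄ = (0.47+0.34)/2 = 0.405 → q = 1.3×0.865×0.405 = 0.4554 m³/s
Panel 3-4: Δb = 2.8 m, d̄ = (0.63+0.00)/2 = 0.315, v̄ = (0.34+0.00)/2 = 0.17 → q = 2.8×0.315×0.17 = 0.1499 m³/s
Q = Σ q = 1.975 m³/s
= 1.975 × 1000 = 1975 L/s

1980 L/s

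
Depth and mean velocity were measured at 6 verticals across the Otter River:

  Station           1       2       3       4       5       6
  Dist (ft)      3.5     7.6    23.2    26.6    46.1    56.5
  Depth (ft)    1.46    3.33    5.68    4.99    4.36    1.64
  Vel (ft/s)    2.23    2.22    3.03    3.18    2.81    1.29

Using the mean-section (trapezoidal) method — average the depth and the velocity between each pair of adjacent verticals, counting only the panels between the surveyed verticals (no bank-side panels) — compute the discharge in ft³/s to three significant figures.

600 ft³/s

Panel 1-2: Δb = 4.1 ft, d̄ = (1.46+3.33)/2 = 2.395, v̄ = (2.23+2.22)/2 = 2.225 → q = 4.1×2.395×2.225 = 21.85 ft³/s
Panel 2-3: Δb = 15.6 ft, d̄ = (3.33+5.68)/2 = 4.505, v̄ = (2.22+3.03)/2 = 2.625 → q = 15.6×4.505×2.625 = 184.5 ft³/s
Panel 3-4: Δb = 3.4 ft, d̄ = (5.68+4.99)/2 = 5.335, v̄ = (3.03+3.18)/2 = 3.105 → q = 3.4×5.335×3.105 = 56.32 ft³/s
Panel 4-5: Δb = 19.5 ft, d̄ = (4.99+4.36)/2 = 4.675, v̄ = (3.18+2.81)/2 = 2.995 → q = 19.5×4.675×2.995 = 273.0 ft³/s
Panel 5-6: Δb = 10.4 ft, d̄ = (4.36+1.64)/2 = 3, v̄ = (2.81+1.29)/2 = 2.05 → q = 10.4×3×2.05 = 63.96 ft³/s
Q = Σ q = 599.6 ft³/s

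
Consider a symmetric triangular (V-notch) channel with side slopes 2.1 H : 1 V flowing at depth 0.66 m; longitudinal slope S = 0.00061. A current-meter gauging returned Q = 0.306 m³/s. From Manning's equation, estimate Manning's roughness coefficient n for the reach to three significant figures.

0.0329

A = z·y² = 2.1×0.66² = 0.9148 m²
P = 2y√(1+z²) = 2×0.66×√(1+2.1²) = 3.070 m
R = A/P = 0.9148/3.070 = 0.2979 m
n = (1/Q)·A·R^(2/3)·S^(1/2) = (1/0.306) × 0.9148 × 0.4461 × 0.02470 = 0.03294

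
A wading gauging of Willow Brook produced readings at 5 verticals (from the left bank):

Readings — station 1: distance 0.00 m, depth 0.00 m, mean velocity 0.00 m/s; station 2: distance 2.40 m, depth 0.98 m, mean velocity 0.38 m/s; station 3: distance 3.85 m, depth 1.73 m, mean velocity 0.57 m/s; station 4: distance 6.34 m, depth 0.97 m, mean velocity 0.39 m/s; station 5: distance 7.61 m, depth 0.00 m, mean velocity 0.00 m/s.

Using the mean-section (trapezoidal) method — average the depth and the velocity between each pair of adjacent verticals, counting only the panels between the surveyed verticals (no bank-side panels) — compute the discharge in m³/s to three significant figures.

Panel 1-2: Δb = 2.4 m, d̄ = (0.00+0.98)/2 = 0.49, v̄ = (0.00+0.38)/2 = 0.19 → q = 2.4×0.49×0.19 = 0.2234 m³/s
Panel 2-3: Δb = 1.45 m, d̄ = (0.98+1.73)/2 = 1.355, v̄ = (0.38+0.57)/2 = 0.475 → q = 1.45×1.355×0.475 = 0.9333 m³/s
Panel 3-4: Δb = 2.49 m, d̄ = (1.73+0.97)/2 = 1.35, v̄ = (0.57+0.39)/2 = 0.48 → q = 2.49×1.35×0.48 = 1.614 m³/s
Panel 4-5: Δb = 1.27 m, d̄ = (0.97+0.00)/2 = 0.485, v̄ = (0.39+0.00)/2 = 0.195 → q = 1.27×0.485×0.195 = 0.1201 m³/s
Q = Σ q = 2.890 m³/s

2.89 m³/s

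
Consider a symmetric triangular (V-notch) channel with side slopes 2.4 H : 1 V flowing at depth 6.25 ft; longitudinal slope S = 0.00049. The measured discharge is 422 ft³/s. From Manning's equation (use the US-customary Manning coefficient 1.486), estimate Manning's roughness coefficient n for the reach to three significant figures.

0.0148

A = z·y² = 2.4×6.25² = 93.75 ft²
P = 2y√(1+z²) = 2×6.25×√(1+2.4²) = 32.50 ft
R = A/P = 93.75/32.50 = 2.885 ft
n = (1.486/Q)·A·R^(2/3)·S^(1/2) = (1.486/422) × 93.75 × 2.026 × 0.02214 = 0.01481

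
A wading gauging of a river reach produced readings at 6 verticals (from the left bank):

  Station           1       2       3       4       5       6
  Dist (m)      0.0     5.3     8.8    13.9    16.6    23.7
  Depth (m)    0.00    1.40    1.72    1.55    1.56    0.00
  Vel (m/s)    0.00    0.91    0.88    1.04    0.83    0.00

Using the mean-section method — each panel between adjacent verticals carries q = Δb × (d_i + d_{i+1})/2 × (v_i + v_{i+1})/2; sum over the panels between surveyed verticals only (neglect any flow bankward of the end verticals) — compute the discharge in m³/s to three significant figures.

20.8 m³/s

Panel 1-2: Δb = 5.3 m, d̄ = (0.00+1.40)/2 = 0.7, v̄ = (0.00+0.91)/2 = 0.455 → q = 5.3×0.7×0.455 = 1.688 m³/s
Panel 2-3: Δb = 3.5 m, d̄ = (1.40+1.72)/2 = 1.56, v̄ = (0.91+0.88)/2 = 0.895 → q = 3.5×1.56×0.895 = 4.887 m³/s
Panel 3-4: Δb = 5.1 m, d̄ = (1.72+1.55)/2 = 1.635, v̄ = (0.88+1.04)/2 = 0.96 → q = 5.1×1.635×0.96 = 8.005 m³/s
Panel 4-5: Δb = 2.7 m, d̄ = (1.55+1.56)/2 = 1.555, v̄ = (1.04+0.83)/2 = 0.935 → q = 2.7×1.555×0.935 = 3.926 m³/s
Panel 5-6: Δb = 7.1 m, d̄ = (1.56+0.00)/2 = 0.78, v̄ = (0.83+0.00)/2 = 0.415 → q = 7.1×0.78×0.415 = 2.298 m³/s
Q = Σ q = 20.80 m³/s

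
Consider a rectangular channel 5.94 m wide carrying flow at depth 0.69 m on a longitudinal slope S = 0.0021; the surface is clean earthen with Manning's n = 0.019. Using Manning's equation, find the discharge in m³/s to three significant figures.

6.72 m³/s

A = b·y = 5.94 × 0.69 = 4.099 m²
P = b + 2y = 5.94 + 2×0.69 = 7.320 m
R = A/P = 4.099/7.320 = 0.5599 m
Q = (1/n)·A·R^(2/3)·S^(1/2) = (1/0.019) × 4.099 × 0.5599^(2/3) × 0.0021^(1/2) = 6.715 m³/s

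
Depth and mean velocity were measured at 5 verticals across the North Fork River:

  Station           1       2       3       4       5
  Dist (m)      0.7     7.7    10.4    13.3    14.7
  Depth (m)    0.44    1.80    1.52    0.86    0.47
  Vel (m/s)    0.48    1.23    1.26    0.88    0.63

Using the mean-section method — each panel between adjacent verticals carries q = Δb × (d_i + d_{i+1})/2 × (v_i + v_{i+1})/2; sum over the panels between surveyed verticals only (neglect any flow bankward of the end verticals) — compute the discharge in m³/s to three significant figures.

16.7 m³/s

Panel 1-2: Δb = 7 m, d̄ = (0.44+1.80)/2 = 1.12, v̄ = (0.48+1.23)/2 = 0.855 → q = 7×1.12×0.855 = 6.703 m³/s
Panel 2-3: Δb = 2.7 m, d̄ = (1.80+1.52)/2 = 1.66, v̄ = (1.23+1.26)/2 = 1.245 → q = 2.7×1.66×1.245 = 5.580 m³/s
Panel 3-4: Δb = 2.9 m, d̄ = (1.52+0.86)/2 = 1.19, v̄ = (1.26+0.88)/2 = 1.07 → q = 2.9×1.19×1.07 = 3.693 m³/s
Panel 4-5: Δb = 1.4 m, d̄ = (0.86+0.47)/2 = 0.665, v̄ = (0.88+0.63)/2 = 0.755 → q = 1.4×0.665×0.755 = 0.7029 m³/s
Q = Σ q = 16.68 m³/s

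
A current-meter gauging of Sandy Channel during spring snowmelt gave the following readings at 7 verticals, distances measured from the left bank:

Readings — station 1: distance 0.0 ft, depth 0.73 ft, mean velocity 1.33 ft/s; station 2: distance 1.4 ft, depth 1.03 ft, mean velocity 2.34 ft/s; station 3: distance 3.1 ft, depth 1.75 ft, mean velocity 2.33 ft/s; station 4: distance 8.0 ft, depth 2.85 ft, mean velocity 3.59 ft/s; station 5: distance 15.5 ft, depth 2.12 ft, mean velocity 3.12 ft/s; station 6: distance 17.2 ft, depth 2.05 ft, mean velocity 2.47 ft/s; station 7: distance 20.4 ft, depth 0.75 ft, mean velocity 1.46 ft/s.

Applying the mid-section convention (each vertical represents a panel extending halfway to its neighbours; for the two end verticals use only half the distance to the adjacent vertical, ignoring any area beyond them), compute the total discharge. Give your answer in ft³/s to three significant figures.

126 ft³/s

w_1 = (1.4 − 0.0)/2 = 0.7 ft; q_1 = 1.33 × 0.73 × 0.7 = 0.6796 ft³/s
w_2 = (3.1 − 0.0)/2 = 1.55 ft; q_2 = 2.34 × 1.03 × 1.55 = 3.736 ft³/s
w_3 = (8.0 − 1.4)/2 = 3.3 ft; q_3 = 2.33 × 1.75 × 3.3 = 13.46 ft³/s
w_4 = (15.5 − 3.1)/2 = 6.2 ft; q_4 = 3.59 × 2.85 × 6.2 = 63.44 ft³/s
w_5 = (17.2 − 8.0)/2 = 4.6 ft; q_5 = 3.12 × 2.12 × 4.6 = 30.43 ft³/s
w_6 = (20.4 − 15.5)/2 = 2.45 ft; q_6 = 2.47 × 2.05 × 2.45 = 12.41 ft³/s
w_7 = (20.4 − 17.2)/2 = 1.6 ft; q_7 = 1.46 × 0.75 × 1.6 = 1.752 ft³/s
Q = Σ qᵢ = 125.9 ft³/s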